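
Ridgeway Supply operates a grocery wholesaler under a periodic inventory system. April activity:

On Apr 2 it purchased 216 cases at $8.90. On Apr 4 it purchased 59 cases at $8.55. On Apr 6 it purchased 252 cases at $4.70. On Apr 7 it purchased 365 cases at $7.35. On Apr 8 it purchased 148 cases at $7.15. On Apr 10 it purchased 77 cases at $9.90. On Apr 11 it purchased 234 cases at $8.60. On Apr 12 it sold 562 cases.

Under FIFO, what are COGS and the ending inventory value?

COGS = $3,868.50; ending inventory = $6,258.40

Apr 12, 562 sold [FIFO — oldest first]: 216 @ $8.90 + 59 @ $8.55 + 252 @ $4.70 + 35 @ $7.35 = $3,868.50
Ending inventory: 330 @ $7.35 + 148 @ $7.15 + 77 @ $9.90 + 234 @ $8.60 = $6,258.40
Check: goods available $10,126.90 = COGS $3,868.50 + ending $6,258.40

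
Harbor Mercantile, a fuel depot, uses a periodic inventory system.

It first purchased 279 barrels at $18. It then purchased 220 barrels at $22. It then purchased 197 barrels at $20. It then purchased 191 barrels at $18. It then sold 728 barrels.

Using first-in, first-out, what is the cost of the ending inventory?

Sale 1 (728) [FIFO — oldest first]: 279 @ $18 + 220 @ $22 + 197 @ $20 + 32 @ $18 = $14,378
Ending inventory: 159 @ $18 = $2,862
Check: goods available $17,240 = COGS $14,378 + ending $2,862

Ending inventory = $2,862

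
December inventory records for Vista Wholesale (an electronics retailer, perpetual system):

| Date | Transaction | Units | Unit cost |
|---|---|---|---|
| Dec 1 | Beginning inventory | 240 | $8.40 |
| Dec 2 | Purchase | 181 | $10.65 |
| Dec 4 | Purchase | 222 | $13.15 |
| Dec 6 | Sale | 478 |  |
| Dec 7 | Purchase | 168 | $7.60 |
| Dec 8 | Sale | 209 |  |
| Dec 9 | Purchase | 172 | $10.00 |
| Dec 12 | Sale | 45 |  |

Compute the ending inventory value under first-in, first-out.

Dec 6, 478 sold [FIFO — oldest first]: 240 @ $8.40 + 181 @ $10.65 + 57 @ $13.15 = $4,693.20
Dec 8, 209 sold [FIFO — oldest first]: 165 @ $13.15 + 44 @ $7.60 = $2,504.15
Dec 12, 45 sold [FIFO — oldest first]: 45 @ $7.60 = $342.00
Total COGS = $4,693.20 + $2,504.15 + $342.00 = $7,539.35
Ending inventory: 79 @ $7.60 + 172 @ $10.00 = $2,320.40

Ending inventory = $2,320.40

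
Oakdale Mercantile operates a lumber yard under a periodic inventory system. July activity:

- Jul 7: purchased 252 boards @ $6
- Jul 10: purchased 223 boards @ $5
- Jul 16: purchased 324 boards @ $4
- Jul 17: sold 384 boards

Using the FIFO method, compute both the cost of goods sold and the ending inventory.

COGS = $2,172; ending inventory = $1,751

Jul 17, 384 sold [FIFO — oldest first]: 252 @ $6 + 132 @ $5 = $2,172
Ending inventory: 91 @ $5 + 324 @ $4 = $1,751
Check: goods available $3,923 = COGS $2,172 + ending $1,751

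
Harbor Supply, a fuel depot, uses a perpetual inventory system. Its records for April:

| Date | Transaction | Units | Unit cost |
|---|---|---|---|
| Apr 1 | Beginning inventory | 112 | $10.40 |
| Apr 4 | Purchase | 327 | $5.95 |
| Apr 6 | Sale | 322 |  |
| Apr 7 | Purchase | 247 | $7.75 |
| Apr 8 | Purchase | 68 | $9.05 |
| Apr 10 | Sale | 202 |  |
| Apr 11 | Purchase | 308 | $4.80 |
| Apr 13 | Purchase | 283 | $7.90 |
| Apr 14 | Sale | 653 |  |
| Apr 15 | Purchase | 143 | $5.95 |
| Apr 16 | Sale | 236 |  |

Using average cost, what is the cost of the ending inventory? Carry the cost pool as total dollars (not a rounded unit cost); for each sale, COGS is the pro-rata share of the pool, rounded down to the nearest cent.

Ending inventory = $476.72

After Apr 1: 112 on hand, pool $1,164.80 (≈ $10.4000 each)
After Apr 4: 439 on hand, pool $3,110.45 (≈ $7.0853 each)
Apr 6, sell 322: 322/439 × $3,110.45 → $2,281.46
After Apr 7: 364 on hand, pool $2,743.24 (≈ $7.5364 each)
After Apr 8: 432 on hand, pool $3,358.64 (≈ $7.7746 each)
Apr 10, sell 202: 202/432 × $3,358.64 → $1,570.47
After Apr 11: 538 on hand, pool $3,266.57 (≈ $6.0717 each)
After Apr 13: 821 on hand, pool $5,502.27 (≈ $6.7019 each)
Apr 14, sell 653: 653/821 × $5,502.27 → $4,376.34
After Apr 15: 311 on hand, pool $1,976.78 (≈ $6.3562 each)
Apr 16, sell 236: 236/311 × $1,976.78 → $1,500.06
Total COGS = $2,281.46 + $1,570.47 + $4,376.34 + $1,500.06 = $9,728.33
Ending inventory (cost pool remaining) = $476.72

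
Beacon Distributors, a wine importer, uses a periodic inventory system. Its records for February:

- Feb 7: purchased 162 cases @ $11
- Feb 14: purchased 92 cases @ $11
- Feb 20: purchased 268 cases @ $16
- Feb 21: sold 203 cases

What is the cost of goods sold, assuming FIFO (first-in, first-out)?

Feb 21, 203 sold [FIFO — oldest first]: 162 @ $11 + 41 @ $11 = $2,233
Ending inventory: 51 @ $11 + 268 @ $16 = $4,849

COGS = $2,233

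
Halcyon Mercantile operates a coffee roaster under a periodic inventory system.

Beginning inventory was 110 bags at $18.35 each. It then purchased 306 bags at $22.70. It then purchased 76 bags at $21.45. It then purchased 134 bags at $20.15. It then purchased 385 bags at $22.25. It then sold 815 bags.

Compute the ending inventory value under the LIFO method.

Ending inventory = $3,970.70

Sale 1 (815) [LIFO — newest first]: 385 @ $22.25 + 134 @ $20.15 + 76 @ $21.45 + 220 @ $22.70 = $17,890.55
Ending inventory: 110 @ $18.35 + 86 @ $22.70 = $3,970.70
Check: goods available $21,861.25 = COGS $17,890.55 + ending $3,970.70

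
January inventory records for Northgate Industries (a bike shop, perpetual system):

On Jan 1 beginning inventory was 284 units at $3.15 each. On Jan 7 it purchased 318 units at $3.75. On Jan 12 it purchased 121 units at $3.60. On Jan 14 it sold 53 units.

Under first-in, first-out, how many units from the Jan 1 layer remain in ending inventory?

Jan 14, 53 sold [FIFO — oldest first]: 53 @ $3.15 = $166.95
Ending inventory: 231 @ $3.15 + 318 @ $3.75 + 121 @ $3.60 = $2,355.75
Check: goods available $2,522.70 = COGS $166.95 + ending $2,355.75

231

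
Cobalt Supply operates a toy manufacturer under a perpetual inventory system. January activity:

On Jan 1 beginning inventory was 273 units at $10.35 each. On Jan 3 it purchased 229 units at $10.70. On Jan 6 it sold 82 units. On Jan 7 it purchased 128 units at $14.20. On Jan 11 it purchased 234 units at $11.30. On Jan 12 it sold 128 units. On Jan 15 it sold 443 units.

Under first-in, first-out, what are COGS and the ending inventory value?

COGS = $7,353.35; ending inventory = $2,384.30

Jan 6, 82 sold [FIFO — oldest first]: 82 @ $10.35 = $848.70
Jan 12, 128 sold [FIFO — oldest first]: 128 @ $10.35 = $1,324.80
Jan 15, 443 sold [FIFO — oldest first]: 63 @ $10.35 + 229 @ $10.70 + 128 @ $14.20 + 23 @ $11.30 = $5,179.85
Total COGS = $848.70 + $1,324.80 + $5,179.85 = $7,353.35
Ending inventory: 211 @ $11.30 = $2,384.30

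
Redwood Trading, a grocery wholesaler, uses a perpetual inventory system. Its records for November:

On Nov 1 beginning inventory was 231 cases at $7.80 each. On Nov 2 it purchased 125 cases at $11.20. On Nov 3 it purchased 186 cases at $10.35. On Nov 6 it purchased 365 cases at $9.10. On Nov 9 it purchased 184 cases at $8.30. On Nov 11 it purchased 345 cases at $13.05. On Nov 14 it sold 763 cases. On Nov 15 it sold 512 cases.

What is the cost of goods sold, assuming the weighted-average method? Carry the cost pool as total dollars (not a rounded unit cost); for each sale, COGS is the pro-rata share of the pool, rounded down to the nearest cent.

After Nov 1: 231 on hand, pool $1,801.80 (≈ $7.8000 each)
After Nov 2: 356 on hand, pool $3,201.80 (≈ $8.9938 each)
After Nov 3: 542 on hand, pool $5,126.90 (≈ $9.4592 each)
After Nov 6: 907 on hand, pool $8,448.40 (≈ $9.3147 each)
After Nov 9: 1091 on hand, pool $9,975.60 (≈ $9.1435 each)
After Nov 11: 1436 on hand, pool $14,477.85 (≈ $10.0821 each)
Nov 14, sell 763: 763/1436 × $14,477.85 → $7,692.61
Nov 15, sell 512: 512/673 × $6,785.24 → $5,162.02
Total COGS = $7,692.61 + $5,162.02 = $12,854.63
Ending inventory (cost pool remaining) = $1,623.22
Check: goods available $14,477.85 = COGS $12,854.63 + ending $1,623.22

COGS = $12,854.63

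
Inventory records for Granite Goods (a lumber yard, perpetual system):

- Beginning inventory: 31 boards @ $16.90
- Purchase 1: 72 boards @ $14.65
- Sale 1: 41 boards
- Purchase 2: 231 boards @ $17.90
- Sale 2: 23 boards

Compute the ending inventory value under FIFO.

Ending inventory = $4,706.25

Sale 1 (41) [FIFO — oldest first]: 31 @ $16.90 + 10 @ $14.65 = $670.40
Sale 2 (23) [FIFO — oldest first]: 23 @ $14.65 = $336.95
Total COGS = $670.40 + $336.95 = $1,007.35
Ending inventory: 39 @ $14.65 + 231 @ $17.90 = $4,706.25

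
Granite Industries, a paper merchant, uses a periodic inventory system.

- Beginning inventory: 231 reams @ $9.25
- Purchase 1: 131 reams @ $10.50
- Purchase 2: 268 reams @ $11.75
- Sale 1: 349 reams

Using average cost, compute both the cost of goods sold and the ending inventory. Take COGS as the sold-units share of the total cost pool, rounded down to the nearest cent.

COGS = $3,690.12; ending inventory = $2,971.13

Sale 1, sell 349: 349/630 × $6,661.25 → $3,690.12
Ending inventory (cost pool remaining) = $2,971.13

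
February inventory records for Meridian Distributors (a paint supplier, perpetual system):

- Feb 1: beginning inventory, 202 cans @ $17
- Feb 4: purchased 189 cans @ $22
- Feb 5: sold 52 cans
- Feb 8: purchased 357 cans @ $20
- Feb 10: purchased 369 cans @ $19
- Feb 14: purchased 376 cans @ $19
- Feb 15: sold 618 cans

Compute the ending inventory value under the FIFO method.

Ending inventory = $15,715

Feb 5, 52 sold [FIFO — oldest first]: 52 @ $17 = $884
Feb 15, 618 sold [FIFO — oldest first]: 150 @ $17 + 189 @ $22 + 279 @ $20 = $12,288
Total COGS = $884 + $12,288 = $13,172
Ending inventory: 78 @ $20 + 369 @ $19 + 376 @ $19 = $15,715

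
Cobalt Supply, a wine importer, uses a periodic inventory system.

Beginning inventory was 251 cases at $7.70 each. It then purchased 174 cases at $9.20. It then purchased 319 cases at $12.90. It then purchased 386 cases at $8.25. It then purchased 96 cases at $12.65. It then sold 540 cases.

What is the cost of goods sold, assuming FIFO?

Sale 1 (540) [FIFO — oldest first]: 251 @ $7.70 + 174 @ $9.20 + 115 @ $12.90 = $5,017.00
Ending inventory: 204 @ $12.90 + 386 @ $8.25 + 96 @ $12.65 = $7,030.50

COGS = $5,017.00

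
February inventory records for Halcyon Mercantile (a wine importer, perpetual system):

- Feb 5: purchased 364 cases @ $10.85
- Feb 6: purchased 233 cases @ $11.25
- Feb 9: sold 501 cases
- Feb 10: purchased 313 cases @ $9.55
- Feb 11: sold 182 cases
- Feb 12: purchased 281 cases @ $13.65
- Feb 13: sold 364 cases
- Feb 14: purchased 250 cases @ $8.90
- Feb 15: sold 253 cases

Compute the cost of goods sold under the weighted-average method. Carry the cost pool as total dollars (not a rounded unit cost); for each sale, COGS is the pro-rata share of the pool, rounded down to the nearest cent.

After Feb 5: 364 on hand, pool $3,949.40 (≈ $10.8500 each)
After Feb 6: 597 on hand, pool $6,570.65 (≈ $11.0061 each)
Feb 9, sell 501: 501/597 × $6,570.65 → $5,514.06
After Feb 10: 409 on hand, pool $4,045.74 (≈ $9.8918 each)
Feb 11, sell 182: 182/409 × $4,045.74 → $1,800.30
After Feb 12: 508 on hand, pool $6,081.09 (≈ $11.9706 each)
Feb 13, sell 364: 364/508 × $6,081.09 → $4,357.31
After Feb 14: 394 on hand, pool $3,948.78 (≈ $10.0223 each)
Feb 15, sell 253: 253/394 × $3,948.78 → $2,535.63
Total COGS = $5,514.06 + $1,800.30 + $4,357.31 + $2,535.63 = $14,207.30
Ending inventory (cost pool remaining) = $1,413.15

COGS = $14,207.30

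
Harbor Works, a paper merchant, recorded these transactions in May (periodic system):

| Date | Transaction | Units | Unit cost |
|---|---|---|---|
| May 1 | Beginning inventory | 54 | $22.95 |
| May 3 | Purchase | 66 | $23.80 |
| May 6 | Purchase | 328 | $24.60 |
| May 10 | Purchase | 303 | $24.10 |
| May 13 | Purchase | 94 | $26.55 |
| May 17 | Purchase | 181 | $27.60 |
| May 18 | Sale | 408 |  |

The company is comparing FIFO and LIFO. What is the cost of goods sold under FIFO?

FIFO COGS: 54 @ $22.95 + 66 @ $23.80 + 288 @ $24.60 = $9,894.90
LIFO COGS: 181 @ $27.60 + 94 @ $26.55 + 133 @ $24.10 = $10,696.60

COGS = $9,894.90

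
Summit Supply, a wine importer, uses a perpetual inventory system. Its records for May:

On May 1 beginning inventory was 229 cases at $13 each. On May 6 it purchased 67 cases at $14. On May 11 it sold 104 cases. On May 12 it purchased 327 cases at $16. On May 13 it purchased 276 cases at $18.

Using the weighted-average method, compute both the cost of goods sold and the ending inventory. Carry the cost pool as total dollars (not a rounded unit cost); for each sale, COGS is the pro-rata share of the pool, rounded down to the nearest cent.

After May 1: 229 on hand, pool $2,977.00 (≈ $13.0000 each)
After May 6: 296 on hand, pool $3,915.00 (≈ $13.2264 each)
May 11, sell 104: 104/296 × $3,915.00 → $1,375.54
After May 12: 519 on hand, pool $7,771.46 (≈ $14.9739 each)
After May 13: 795 on hand, pool $12,739.46 (≈ $16.0245 each)
Ending inventory (cost pool remaining) = $12,739.46
Check: goods available $14,115.00 = COGS $1,375.54 + ending $12,739.46

COGS = $1,375.54; ending inventory = $12,739.46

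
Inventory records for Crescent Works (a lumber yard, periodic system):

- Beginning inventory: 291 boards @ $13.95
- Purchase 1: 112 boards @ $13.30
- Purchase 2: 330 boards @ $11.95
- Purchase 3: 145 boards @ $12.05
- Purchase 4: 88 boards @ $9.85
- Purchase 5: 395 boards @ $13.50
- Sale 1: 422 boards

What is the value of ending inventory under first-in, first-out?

Sale 1 (422) [FIFO — oldest first]: 291 @ $13.95 + 112 @ $13.30 + 19 @ $11.95 = $5,776.10
Ending inventory: 311 @ $11.95 + 145 @ $12.05 + 88 @ $9.85 + 395 @ $13.50 = $11,663.00
Check: goods available $17,439.10 = COGS $5,776.10 + ending $11,663.00

Ending inventory = $11,663.00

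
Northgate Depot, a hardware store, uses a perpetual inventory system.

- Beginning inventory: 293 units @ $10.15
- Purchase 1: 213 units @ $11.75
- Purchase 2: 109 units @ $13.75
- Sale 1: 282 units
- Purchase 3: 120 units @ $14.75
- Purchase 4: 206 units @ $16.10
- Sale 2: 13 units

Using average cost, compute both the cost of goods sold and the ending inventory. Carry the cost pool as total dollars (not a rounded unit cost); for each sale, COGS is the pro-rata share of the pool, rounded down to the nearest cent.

After Beginning: 293 on hand, pool $2,973.95 (≈ $10.1500 each)
After Purchase 1: 506 on hand, pool $5,476.70 (≈ $10.8235 each)
After Purchase 2: 615 on hand, pool $6,975.45 (≈ $11.3422 each)
Sale 1, sell 282: 282/615 × $6,975.45 → $3,198.49
After Purchase 3: 453 on hand, pool $5,546.96 (≈ $12.2449 each)
After Purchase 4: 659 on hand, pool $8,863.56 (≈ $13.4500 each)
Sale 2, sell 13: 13/659 × $8,863.56 → $174.85
Total COGS = $3,198.49 + $174.85 = $3,373.34
Ending inventory (cost pool remaining) = $8,688.71

COGS = $3,373.34; ending inventory = $8,688.71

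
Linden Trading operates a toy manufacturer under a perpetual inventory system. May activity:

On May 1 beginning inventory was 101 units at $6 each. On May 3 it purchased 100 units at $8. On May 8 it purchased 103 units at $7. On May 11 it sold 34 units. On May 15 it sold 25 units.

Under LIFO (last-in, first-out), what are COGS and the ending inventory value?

COGS = $413; ending inventory = $1,714

May 11, 34 sold [LIFO — newest first]: 34 @ $7 = $238
May 15, 25 sold [LIFO — newest first]: 25 @ $7 = $175
Total COGS = $238 + $175 = $413
Ending inventory: 101 @ $6 + 100 @ $8 + 44 @ $7 = $1,714
Check: goods available $2,127 = COGS $413 + ending $1,714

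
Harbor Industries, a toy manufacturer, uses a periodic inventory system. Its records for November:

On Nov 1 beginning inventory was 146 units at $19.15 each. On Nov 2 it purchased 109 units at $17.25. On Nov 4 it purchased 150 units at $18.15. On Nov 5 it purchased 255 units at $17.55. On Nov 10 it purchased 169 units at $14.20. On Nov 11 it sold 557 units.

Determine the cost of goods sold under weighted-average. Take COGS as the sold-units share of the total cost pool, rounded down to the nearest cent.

Nov 11, sell 557: 557/829 × $14,273.70 → $9,590.41
Ending inventory (cost pool remaining) = $4,683.29

COGS = $9,590.41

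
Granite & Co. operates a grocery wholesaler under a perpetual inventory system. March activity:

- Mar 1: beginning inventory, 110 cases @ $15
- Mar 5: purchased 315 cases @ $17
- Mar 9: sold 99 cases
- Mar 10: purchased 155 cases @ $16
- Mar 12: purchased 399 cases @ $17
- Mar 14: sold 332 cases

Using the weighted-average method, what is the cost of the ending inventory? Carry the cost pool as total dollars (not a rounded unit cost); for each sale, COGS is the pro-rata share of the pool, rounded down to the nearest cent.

Ending inventory = $9,114.40

After Mar 1: 110 on hand, pool $1,650.00 (≈ $15.0000 each)
After Mar 5: 425 on hand, pool $7,005.00 (≈ $16.4824 each)
Mar 9, sell 99: 99/425 × $7,005.00 → $1,631.75
After Mar 10: 481 on hand, pool $7,853.25 (≈ $16.3269 each)
After Mar 12: 880 on hand, pool $14,636.25 (≈ $16.6321 each)
Mar 14, sell 332: 332/880 × $14,636.25 → $5,521.85
Total COGS = $1,631.75 + $5,521.85 = $7,153.60
Ending inventory (cost pool remaining) = $9,114.40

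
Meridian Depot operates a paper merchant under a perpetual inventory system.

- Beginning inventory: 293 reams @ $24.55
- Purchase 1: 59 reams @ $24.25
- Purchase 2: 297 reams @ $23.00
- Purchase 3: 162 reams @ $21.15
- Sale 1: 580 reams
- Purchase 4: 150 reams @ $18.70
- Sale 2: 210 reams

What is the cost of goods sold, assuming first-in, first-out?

COGS = $18,437.05

Sale 1 (580) [FIFO — oldest first]: 293 @ $24.55 + 59 @ $24.25 + 228 @ $23.00 = $13,867.90
Sale 2 (210) [FIFO — oldest first]: 69 @ $23.00 + 141 @ $21.15 = $4,569.15
Total COGS = $13,867.90 + $4,569.15 = $18,437.05
Ending inventory: 21 @ $21.15 + 150 @ $18.70 = $3,249.15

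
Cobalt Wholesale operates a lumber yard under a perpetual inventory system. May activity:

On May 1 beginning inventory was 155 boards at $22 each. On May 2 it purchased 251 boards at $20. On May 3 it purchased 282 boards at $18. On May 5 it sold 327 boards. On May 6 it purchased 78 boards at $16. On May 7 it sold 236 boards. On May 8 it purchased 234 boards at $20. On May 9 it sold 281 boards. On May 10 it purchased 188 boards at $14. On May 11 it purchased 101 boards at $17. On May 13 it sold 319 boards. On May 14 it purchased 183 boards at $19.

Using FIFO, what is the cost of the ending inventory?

May 5, 327 sold [FIFO — oldest first]: 155 @ $22 + 172 @ $20 = $6,850
May 7, 236 sold [FIFO — oldest first]: 79 @ $20 + 157 @ $18 = $4,406
May 9, 281 sold [FIFO — oldest first]: 125 @ $18 + 78 @ $16 + 78 @ $20 = $5,058
May 13, 319 sold [FIFO — oldest first]: 156 @ $20 + 163 @ $14 = $5,402
Total COGS = $6,850 + $4,406 + $5,058 + $5,402 = $21,716
Ending inventory: 25 @ $14 + 101 @ $17 + 183 @ $19 = $5,544
Check: goods available $27,260 = COGS $21,716 + ending $5,544

Ending inventory = $5,544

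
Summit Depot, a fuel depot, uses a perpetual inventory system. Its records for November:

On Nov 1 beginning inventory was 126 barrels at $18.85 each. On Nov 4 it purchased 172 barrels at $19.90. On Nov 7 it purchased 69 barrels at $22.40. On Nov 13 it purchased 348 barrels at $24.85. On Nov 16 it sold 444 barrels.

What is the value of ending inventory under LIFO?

Nov 16, 444 sold [LIFO — newest first]: 348 @ $24.85 + 69 @ $22.40 + 27 @ $19.90 = $10,730.70
Ending inventory: 126 @ $18.85 + 145 @ $19.90 = $5,260.60

Ending inventory = $5,260.60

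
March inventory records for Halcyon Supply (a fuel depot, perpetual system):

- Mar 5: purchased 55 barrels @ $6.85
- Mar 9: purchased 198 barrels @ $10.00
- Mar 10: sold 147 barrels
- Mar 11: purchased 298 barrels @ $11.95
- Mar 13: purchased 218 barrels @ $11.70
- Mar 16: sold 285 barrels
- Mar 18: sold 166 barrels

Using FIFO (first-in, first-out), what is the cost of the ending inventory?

Ending inventory = $2,000.70

Mar 10, 147 sold [FIFO — oldest first]: 55 @ $6.85 + 92 @ $10.00 = $1,296.75
Mar 16, 285 sold [FIFO — oldest first]: 106 @ $10.00 + 179 @ $11.95 = $3,199.05
Mar 18, 166 sold [FIFO — oldest first]: 119 @ $11.95 + 47 @ $11.70 = $1,971.95
Total COGS = $1,296.75 + $3,199.05 + $1,971.95 = $6,467.75
Ending inventory: 171 @ $11.70 = $2,000.70
Check: goods available $8,468.45 = COGS $6,467.75 + ending $2,000.70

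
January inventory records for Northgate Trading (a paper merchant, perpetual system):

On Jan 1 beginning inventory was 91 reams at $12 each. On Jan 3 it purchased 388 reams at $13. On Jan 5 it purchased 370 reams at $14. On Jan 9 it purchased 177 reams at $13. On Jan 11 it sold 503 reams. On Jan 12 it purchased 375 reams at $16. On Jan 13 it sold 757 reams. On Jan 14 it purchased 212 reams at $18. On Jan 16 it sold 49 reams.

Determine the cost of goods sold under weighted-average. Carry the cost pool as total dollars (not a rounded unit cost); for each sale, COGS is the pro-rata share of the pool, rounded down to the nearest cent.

COGS = $18,396.77

After Jan 1: 91 on hand, pool $1,092.00 (≈ $12.0000 each)
After Jan 3: 479 on hand, pool $6,136.00 (≈ $12.8100 each)
After Jan 5: 849 on hand, pool $11,316.00 (≈ $13.3286 each)
After Jan 9: 1026 on hand, pool $13,617.00 (≈ $13.2719 each)
Jan 11, sell 503: 503/1026 × $13,617.00 → $6,675.78
After Jan 12: 898 on hand, pool $12,941.22 (≈ $14.4112 each)
Jan 13, sell 757: 757/898 × $12,941.22 → $10,909.24
After Jan 14: 353 on hand, pool $5,847.98 (≈ $16.5665 each)
Jan 16, sell 49: 49/353 × $5,847.98 → $811.75
Total COGS = $6,675.78 + $10,909.24 + $811.75 = $18,396.77
Ending inventory (cost pool remaining) = $5,036.23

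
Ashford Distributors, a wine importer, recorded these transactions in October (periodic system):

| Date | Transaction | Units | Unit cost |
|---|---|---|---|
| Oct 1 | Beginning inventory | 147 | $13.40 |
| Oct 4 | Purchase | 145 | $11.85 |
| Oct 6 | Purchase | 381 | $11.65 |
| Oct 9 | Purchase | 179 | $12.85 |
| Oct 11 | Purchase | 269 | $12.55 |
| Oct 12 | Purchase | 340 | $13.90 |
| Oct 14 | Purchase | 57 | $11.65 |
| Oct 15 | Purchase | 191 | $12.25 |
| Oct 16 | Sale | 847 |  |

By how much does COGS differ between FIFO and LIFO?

$617.65

FIFO COGS: 147 @ $13.40 + 145 @ $11.85 + 381 @ $11.65 + 174 @ $12.85 = $10,362.60
LIFO COGS: 191 @ $12.25 + 57 @ $11.65 + 340 @ $13.90 + 259 @ $12.55 = $10,980.25
Difference = |$10,362.60 − $10,980.25| = $617.65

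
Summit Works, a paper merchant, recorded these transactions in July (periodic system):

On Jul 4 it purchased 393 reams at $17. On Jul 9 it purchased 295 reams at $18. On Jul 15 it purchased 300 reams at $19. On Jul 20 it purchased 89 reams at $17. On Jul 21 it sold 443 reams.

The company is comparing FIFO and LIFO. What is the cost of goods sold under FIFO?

FIFO COGS: 393 @ $17 + 50 @ $18 = $7,581
LIFO COGS: 89 @ $17 + 300 @ $19 + 54 @ $18 = $8,185

COGS = $7,581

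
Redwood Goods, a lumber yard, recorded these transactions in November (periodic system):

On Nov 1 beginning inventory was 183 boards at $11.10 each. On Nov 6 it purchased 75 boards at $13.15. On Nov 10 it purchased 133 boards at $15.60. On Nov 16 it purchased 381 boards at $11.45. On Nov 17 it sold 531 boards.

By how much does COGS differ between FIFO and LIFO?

FIFO COGS: 183 @ $11.10 + 75 @ $13.15 + 133 @ $15.60 + 140 @ $11.45 = $6,695.35
LIFO COGS: 381 @ $11.45 + 133 @ $15.60 + 17 @ $13.15 = $6,660.80
Difference = |$6,695.35 − $6,660.80| = $34.55

$34.55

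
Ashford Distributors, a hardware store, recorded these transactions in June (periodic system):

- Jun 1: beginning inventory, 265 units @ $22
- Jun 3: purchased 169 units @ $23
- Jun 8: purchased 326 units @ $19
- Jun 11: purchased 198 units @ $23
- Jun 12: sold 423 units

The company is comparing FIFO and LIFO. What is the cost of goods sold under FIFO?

COGS = $9,464

FIFO COGS: 265 @ $22 + 158 @ $23 = $9,464
LIFO COGS: 198 @ $23 + 225 @ $19 = $8,829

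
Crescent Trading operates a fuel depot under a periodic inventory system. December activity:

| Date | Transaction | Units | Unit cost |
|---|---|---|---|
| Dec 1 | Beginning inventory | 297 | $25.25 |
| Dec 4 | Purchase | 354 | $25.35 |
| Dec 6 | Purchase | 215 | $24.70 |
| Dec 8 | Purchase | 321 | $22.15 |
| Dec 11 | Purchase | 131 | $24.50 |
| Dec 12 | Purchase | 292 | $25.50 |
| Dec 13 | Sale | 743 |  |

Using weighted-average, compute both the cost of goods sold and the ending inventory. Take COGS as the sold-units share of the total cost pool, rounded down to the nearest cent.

COGS = $18,251.63; ending inventory = $21,297.67

Dec 13, sell 743: 743/1610 × $39,549.30 → $18,251.63
Ending inventory (cost pool remaining) = $21,297.67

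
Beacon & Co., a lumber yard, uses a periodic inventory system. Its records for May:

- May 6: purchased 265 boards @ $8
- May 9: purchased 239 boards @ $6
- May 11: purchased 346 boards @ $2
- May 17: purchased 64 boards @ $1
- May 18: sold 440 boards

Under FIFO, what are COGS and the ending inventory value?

May 18, 440 sold [FIFO — oldest first]: 265 @ $8 + 175 @ $6 = $3,170
Ending inventory: 64 @ $6 + 346 @ $2 + 64 @ $1 = $1,140
Check: goods available $4,310 = COGS $3,170 + ending $1,140

COGS = $3,170; ending inventory = $1,140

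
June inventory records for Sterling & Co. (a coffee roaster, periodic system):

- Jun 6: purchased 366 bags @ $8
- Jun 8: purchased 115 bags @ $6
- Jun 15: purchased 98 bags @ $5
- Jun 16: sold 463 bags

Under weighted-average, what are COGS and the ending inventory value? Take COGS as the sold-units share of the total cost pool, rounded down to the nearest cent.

Jun 16, sell 463: 463/579 × $4,108.00 → $3,284.98
Ending inventory (cost pool remaining) = $823.02
Check: goods available $4,108.00 = COGS $3,284.98 + ending $823.02

COGS = $3,284.98; ending inventory = $823.02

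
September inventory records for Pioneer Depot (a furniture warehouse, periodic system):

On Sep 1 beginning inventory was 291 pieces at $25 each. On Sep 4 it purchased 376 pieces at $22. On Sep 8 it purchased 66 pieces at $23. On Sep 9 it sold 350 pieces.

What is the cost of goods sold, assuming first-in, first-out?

COGS = $8,573

Sep 9, 350 sold [FIFO — oldest first]: 291 @ $25 + 59 @ $22 = $8,573
Ending inventory: 317 @ $22 + 66 @ $23 = $8,492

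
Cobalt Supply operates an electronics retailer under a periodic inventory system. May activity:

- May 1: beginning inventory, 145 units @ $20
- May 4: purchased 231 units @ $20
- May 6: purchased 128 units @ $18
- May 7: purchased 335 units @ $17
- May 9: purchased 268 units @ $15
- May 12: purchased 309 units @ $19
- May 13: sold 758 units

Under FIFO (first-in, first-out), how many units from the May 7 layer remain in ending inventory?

May 13, 758 sold [FIFO — oldest first]: 145 @ $20 + 231 @ $20 + 128 @ $18 + 254 @ $17 = $14,142
Ending inventory: 81 @ $17 + 268 @ $15 + 309 @ $19 = $11,268
Check: goods available $25,410 = COGS $14,142 + ending $11,268

81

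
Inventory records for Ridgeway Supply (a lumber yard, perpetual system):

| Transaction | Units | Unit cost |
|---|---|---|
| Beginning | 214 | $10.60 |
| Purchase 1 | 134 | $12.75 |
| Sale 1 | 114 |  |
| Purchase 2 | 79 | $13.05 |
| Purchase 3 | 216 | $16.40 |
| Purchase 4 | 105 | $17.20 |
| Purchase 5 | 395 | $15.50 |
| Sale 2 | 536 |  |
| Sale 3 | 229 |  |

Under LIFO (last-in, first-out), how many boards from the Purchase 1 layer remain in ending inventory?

20

Sale 1 (114) [LIFO — newest first]: 114 @ $12.75 = $1,453.50
Sale 2 (536) [LIFO — newest first]: 395 @ $15.50 + 105 @ $17.20 + 36 @ $16.40 = $8,518.90
Sale 3 (229) [LIFO — newest first]: 180 @ $16.40 + 49 @ $13.05 = $3,591.45
Total COGS = $1,453.50 + $8,518.90 + $3,591.45 = $13,563.85
Ending inventory: 214 @ $10.60 + 20 @ $12.75 + 30 @ $13.05 = $2,914.90
Check: goods available $16,478.75 = COGS $13,563.85 + ending $2,914.90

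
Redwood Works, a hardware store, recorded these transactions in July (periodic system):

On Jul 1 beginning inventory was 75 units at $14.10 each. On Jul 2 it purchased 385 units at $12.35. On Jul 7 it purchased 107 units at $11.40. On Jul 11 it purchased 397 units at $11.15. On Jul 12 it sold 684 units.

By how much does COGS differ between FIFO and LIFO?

$467.25

FIFO COGS: 75 @ $14.10 + 385 @ $12.35 + 107 @ $11.40 + 117 @ $11.15 = $8,336.60
LIFO COGS: 397 @ $11.15 + 107 @ $11.40 + 180 @ $12.35 = $7,869.35
Difference = |$8,336.60 − $7,869.35| = $467.25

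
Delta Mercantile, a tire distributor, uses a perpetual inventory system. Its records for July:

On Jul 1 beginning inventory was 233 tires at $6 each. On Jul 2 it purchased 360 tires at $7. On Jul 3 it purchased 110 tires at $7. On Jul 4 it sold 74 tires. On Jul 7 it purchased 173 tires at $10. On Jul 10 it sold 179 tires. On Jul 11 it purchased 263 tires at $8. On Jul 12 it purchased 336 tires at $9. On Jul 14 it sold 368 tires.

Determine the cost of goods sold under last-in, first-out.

Jul 4, 74 sold [LIFO — newest first]: 74 @ $7 = $518
Jul 10, 179 sold [LIFO — newest first]: 173 @ $10 + 6 @ $7 = $1,772
Jul 14, 368 sold [LIFO — newest first]: 336 @ $9 + 32 @ $8 = $3,280
Total COGS = $518 + $1,772 + $3,280 = $5,570
Ending inventory: 233 @ $6 + 360 @ $7 + 30 @ $7 + 231 @ $8 = $5,976

COGS = $5,570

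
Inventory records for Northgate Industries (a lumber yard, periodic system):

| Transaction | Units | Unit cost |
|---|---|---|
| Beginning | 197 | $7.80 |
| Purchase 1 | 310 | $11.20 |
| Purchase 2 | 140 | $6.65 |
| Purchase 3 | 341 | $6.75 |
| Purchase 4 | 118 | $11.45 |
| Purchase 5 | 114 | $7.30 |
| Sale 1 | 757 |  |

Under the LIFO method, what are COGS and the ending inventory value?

Sale 1 (757) [LIFO — newest first]: 114 @ $7.30 + 118 @ $11.45 + 341 @ $6.75 + 140 @ $6.65 + 44 @ $11.20 = $5,908.85
Ending inventory: 197 @ $7.80 + 266 @ $11.20 = $4,515.80

COGS = $5,908.85; ending inventory = $4,515.80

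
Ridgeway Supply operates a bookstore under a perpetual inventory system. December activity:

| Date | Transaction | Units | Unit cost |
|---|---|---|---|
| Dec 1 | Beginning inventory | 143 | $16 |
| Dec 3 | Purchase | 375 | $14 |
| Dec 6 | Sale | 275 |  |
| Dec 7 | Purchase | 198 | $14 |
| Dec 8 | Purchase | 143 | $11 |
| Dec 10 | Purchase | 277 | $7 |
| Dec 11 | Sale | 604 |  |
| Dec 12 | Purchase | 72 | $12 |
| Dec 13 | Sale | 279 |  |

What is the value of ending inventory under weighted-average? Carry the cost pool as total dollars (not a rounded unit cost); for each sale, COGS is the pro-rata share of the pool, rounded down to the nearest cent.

Ending inventory = $576.79

After Dec 1: 143 on hand, pool $2,288.00 (≈ $16.0000 each)
After Dec 3: 518 on hand, pool $7,538.00 (≈ $14.5521 each)
Dec 6, sell 275: 275/518 × $7,538.00 → $4,001.83
After Dec 7: 441 on hand, pool $6,308.17 (≈ $14.3042 each)
After Dec 8: 584 on hand, pool $7,881.17 (≈ $13.4952 each)
After Dec 10: 861 on hand, pool $9,820.17 (≈ $11.4055 each)
Dec 11, sell 604: 604/861 × $9,820.17 → $6,888.94
After Dec 12: 329 on hand, pool $3,795.23 (≈ $11.5357 each)
Dec 13, sell 279: 279/329 × $3,795.23 → $3,218.44
Total COGS = $4,001.83 + $6,888.94 + $3,218.44 = $14,109.21
Ending inventory (cost pool remaining) = $576.79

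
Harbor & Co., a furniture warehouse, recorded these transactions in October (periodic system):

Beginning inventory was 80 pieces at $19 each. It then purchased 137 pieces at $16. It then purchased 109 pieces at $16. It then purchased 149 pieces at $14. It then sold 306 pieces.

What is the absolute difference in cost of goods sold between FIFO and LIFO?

FIFO COGS: 80 @ $19 + 137 @ $16 + 89 @ $16 = $5,136
LIFO COGS: 149 @ $14 + 109 @ $16 + 48 @ $16 = $4,598
Difference = |$5,136 − $4,598| = $538

$538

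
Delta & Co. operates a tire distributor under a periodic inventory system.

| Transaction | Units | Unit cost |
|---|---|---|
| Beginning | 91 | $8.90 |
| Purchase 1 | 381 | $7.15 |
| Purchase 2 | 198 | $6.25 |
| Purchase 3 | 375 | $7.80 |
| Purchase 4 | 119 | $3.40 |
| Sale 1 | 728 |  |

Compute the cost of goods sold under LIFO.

Sale 1 (728) [LIFO — newest first]: 119 @ $3.40 + 375 @ $7.80 + 198 @ $6.25 + 36 @ $7.15 = $4,824.50
Ending inventory: 91 @ $8.90 + 345 @ $7.15 = $3,276.65
Check: goods available $8,101.15 = COGS $4,824.50 + ending $3,276.65

COGS = $4,824.50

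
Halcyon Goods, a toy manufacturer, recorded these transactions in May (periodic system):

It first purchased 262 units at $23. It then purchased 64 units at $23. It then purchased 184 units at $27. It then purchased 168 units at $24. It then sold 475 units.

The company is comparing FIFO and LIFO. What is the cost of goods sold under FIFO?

FIFO COGS: 262 @ $23 + 64 @ $23 + 149 @ $27 = $11,521
LIFO COGS: 168 @ $24 + 184 @ $27 + 64 @ $23 + 59 @ $23 = $11,829

COGS = $11,521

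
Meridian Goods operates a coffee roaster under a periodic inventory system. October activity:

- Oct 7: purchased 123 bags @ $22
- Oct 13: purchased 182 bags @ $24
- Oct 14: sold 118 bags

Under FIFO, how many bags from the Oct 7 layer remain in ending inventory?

5

Oct 14, 118 sold [FIFO — oldest first]: 118 @ $22 = $2,596
Ending inventory: 5 @ $22 + 182 @ $24 = $4,478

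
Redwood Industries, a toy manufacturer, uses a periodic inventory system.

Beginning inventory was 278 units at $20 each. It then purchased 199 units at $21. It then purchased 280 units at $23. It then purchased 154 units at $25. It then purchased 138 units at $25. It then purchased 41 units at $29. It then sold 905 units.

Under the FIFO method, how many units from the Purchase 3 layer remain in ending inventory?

6

Sale 1 (905) [FIFO — oldest first]: 278 @ $20 + 199 @ $21 + 280 @ $23 + 148 @ $25 = $19,879
Ending inventory: 6 @ $25 + 138 @ $25 + 41 @ $29 = $4,789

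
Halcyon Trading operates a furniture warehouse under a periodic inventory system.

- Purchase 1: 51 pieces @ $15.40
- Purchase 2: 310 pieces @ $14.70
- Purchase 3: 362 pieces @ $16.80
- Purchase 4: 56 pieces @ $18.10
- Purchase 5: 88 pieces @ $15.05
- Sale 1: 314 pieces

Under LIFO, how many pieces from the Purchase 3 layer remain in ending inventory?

192

Sale 1 (314) [LIFO — newest first]: 88 @ $15.05 + 56 @ $18.10 + 170 @ $16.80 = $5,194.00
Ending inventory: 51 @ $15.40 + 310 @ $14.70 + 192 @ $16.80 = $8,568.00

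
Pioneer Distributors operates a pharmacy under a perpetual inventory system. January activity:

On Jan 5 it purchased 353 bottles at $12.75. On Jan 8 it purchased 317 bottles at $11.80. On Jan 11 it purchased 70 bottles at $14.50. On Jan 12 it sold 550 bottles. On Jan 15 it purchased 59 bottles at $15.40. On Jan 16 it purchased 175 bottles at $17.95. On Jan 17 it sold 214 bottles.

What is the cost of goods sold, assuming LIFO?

COGS = $10,575.70

Jan 12, 550 sold [LIFO — newest first]: 70 @ $14.50 + 317 @ $11.80 + 163 @ $12.75 = $6,833.85
Jan 17, 214 sold [LIFO — newest first]: 175 @ $17.95 + 39 @ $15.40 = $3,741.85
Total COGS = $6,833.85 + $3,741.85 = $10,575.70
Ending inventory: 190 @ $12.75 + 20 @ $15.40 = $2,730.50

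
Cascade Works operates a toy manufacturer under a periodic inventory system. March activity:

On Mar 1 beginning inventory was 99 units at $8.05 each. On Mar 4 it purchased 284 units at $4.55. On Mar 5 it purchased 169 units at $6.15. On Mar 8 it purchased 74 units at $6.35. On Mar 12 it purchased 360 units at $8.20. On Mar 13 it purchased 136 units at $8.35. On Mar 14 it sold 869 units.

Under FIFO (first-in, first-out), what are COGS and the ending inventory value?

Mar 14, 869 sold [FIFO — oldest first]: 99 @ $8.05 + 284 @ $4.55 + 169 @ $6.15 + 74 @ $6.35 + 243 @ $8.20 = $5,591.00
Ending inventory: 117 @ $8.20 + 136 @ $8.35 = $2,095.00
Check: goods available $7,686.00 = COGS $5,591.00 + ending $2,095.00

COGS = $5,591.00; ending inventory = $2,095.00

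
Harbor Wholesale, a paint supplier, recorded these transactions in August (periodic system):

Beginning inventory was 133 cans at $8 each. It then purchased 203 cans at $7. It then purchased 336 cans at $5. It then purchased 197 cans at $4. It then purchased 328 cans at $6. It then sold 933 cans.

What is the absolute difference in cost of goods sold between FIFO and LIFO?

FIFO COGS: 133 @ $8 + 203 @ $7 + 336 @ $5 + 197 @ $4 + 64 @ $6 = $5,337
LIFO COGS: 328 @ $6 + 197 @ $4 + 336 @ $5 + 72 @ $7 = $4,940
Difference = |$5,337 − $4,940| = $397

$397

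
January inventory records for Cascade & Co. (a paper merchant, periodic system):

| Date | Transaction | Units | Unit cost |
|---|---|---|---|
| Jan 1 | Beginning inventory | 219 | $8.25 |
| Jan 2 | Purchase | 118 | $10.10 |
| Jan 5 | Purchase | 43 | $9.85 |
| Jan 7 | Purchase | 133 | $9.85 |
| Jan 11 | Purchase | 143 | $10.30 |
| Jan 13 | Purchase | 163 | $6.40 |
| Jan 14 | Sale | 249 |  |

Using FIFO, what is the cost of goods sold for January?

COGS = $2,109.75

Jan 14, 249 sold [FIFO — oldest first]: 219 @ $8.25 + 30 @ $10.10 = $2,109.75
Ending inventory: 88 @ $10.10 + 43 @ $9.85 + 133 @ $9.85 + 143 @ $10.30 + 163 @ $6.40 = $5,138.50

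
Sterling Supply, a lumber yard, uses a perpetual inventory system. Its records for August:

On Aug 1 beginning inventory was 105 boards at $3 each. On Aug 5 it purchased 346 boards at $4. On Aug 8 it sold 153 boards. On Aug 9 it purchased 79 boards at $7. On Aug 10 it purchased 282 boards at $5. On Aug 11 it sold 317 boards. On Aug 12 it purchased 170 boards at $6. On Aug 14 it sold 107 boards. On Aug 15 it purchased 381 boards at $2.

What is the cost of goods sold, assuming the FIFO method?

COGS = $2,487

Aug 8, 153 sold [FIFO — oldest first]: 105 @ $3 + 48 @ $4 = $507
Aug 11, 317 sold [FIFO — oldest first]: 298 @ $4 + 19 @ $7 = $1,325
Aug 14, 107 sold [FIFO — oldest first]: 60 @ $7 + 47 @ $5 = $655
Total COGS = $507 + $1,325 + $655 = $2,487
Ending inventory: 235 @ $5 + 170 @ $6 + 381 @ $2 = $2,957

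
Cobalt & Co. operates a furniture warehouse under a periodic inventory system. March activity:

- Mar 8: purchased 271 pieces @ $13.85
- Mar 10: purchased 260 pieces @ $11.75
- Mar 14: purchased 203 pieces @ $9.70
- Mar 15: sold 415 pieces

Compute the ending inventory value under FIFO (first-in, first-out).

Mar 15, 415 sold [FIFO — oldest first]: 271 @ $13.85 + 144 @ $11.75 = $5,445.35
Ending inventory: 116 @ $11.75 + 203 @ $9.70 = $3,332.10
Check: goods available $8,777.45 = COGS $5,445.35 + ending $3,332.10

Ending inventory = $3,332.10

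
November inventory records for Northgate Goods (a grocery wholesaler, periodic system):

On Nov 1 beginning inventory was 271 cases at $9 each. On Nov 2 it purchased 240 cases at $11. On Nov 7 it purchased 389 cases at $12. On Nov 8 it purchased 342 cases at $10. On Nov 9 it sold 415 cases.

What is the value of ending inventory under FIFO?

Ending inventory = $9,144

Nov 9, 415 sold [FIFO — oldest first]: 271 @ $9 + 144 @ $11 = $4,023
Ending inventory: 96 @ $11 + 389 @ $12 + 342 @ $10 = $9,144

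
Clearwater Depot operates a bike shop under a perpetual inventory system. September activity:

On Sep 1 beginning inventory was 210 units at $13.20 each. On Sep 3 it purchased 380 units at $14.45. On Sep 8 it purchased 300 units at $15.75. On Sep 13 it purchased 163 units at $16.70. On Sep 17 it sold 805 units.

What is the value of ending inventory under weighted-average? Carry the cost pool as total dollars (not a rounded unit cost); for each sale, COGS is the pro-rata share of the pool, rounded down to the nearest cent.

After Sep 1: 210 on hand, pool $2,772.00 (≈ $13.2000 each)
After Sep 3: 590 on hand, pool $8,263.00 (≈ $14.0051 each)
After Sep 8: 890 on hand, pool $12,988.00 (≈ $14.5933 each)
After Sep 13: 1053 on hand, pool $15,710.10 (≈ $14.9194 each)
Sep 17, sell 805: 805/1053 × $15,710.10 → $12,010.09
Ending inventory (cost pool remaining) = $3,700.01

Ending inventory = $3,700.01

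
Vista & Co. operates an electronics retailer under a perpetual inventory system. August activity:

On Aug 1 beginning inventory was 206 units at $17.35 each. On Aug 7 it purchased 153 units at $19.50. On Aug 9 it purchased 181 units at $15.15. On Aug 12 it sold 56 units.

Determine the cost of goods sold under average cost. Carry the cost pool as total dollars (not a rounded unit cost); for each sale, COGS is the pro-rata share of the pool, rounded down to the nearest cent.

After Aug 1: 206 on hand, pool $3,574.10 (≈ $17.3500 each)
After Aug 7: 359 on hand, pool $6,557.60 (≈ $18.2663 each)
After Aug 9: 540 on hand, pool $9,299.75 (≈ $17.2218 each)
Aug 12, sell 56: 56/540 × $9,299.75 → $964.41
Ending inventory (cost pool remaining) = $8,335.34

COGS = $964.41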